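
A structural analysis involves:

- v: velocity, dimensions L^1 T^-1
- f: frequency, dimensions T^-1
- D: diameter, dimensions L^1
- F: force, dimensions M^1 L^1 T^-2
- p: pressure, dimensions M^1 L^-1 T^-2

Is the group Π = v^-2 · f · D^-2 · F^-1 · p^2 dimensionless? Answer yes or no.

Sum the exponent of each base dimension across the product:
  M: −2·[v]_M + [f]_M − 2·[D]_M − [F]_M + 2·[p]_M = −2·(0) + (0) − 2·(0) − (1) + 2·(1) = 1
  L: −2·[v]_L + [f]_L − 2·[D]_L − [F]_L + 2·[p]_L = −2·(1) + (0) − 2·(1) − (1) + 2·(-1) = -7
  T: −2·[v]_T + [f]_T − 2·[D]_T − [F]_T + 2·[p]_T = −2·(-1) + (-1) − 2·(0) − (-2) + 2·(-2) = -1
Net dimensions [M L⁻⁷ T⁻¹] ≠ [1] — not dimensionless.

no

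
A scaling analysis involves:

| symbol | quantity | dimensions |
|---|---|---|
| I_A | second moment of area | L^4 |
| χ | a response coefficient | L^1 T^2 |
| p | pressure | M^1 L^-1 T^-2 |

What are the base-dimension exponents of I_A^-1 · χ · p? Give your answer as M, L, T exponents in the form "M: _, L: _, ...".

M: 1, L: -4, T: 0

Collect each base-dimension exponent across the product:
  M: −(0) + (0) + (1) = 1
  L: −(4) + (1) + (-1) = -4
  T: −(0) + (2) + (-2) = 0
So the dimensions are [M L⁻⁴].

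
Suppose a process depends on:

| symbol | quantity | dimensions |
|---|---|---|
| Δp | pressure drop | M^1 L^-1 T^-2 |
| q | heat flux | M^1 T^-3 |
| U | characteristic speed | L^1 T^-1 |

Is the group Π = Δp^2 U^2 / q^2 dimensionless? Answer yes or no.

yes

Sum the exponent of each base dimension across the product:
  M: 2·[Δp]_M − 2·[q]_M + 2·[U]_M = 2·(1) − 2·(1) + 2·(0) = 0
  L: 2·[Δp]_L − 2·[q]_L + 2·[U]_L = 2·(-1) − 2·(0) + 2·(1) = 0
  T: 2·[Δp]_T − 2·[q]_T + 2·[U]_T = 2·(-2) − 2·(-3) + 2·(-1) = 0
All base exponents vanish — dimensionless.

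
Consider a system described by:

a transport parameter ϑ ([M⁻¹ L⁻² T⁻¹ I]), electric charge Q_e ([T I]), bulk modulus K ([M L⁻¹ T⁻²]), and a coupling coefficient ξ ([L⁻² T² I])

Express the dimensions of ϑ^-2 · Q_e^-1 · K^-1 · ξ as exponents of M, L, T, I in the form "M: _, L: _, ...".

Collect each base-dimension exponent across the product:
  M: −2·(-1) − (0) − (1) + (0) = 1
  L: −2·(-2) − (0) − (-1) + (-2) = 3
  T: −2·(-1) − (1) − (-2) + (2) = 5
  I: −2·(1) − (1) − (0) + (1) = -2
So the dimensions are [M L³ T⁵ I⁻²].

M: 1, L: 3, T: 5, I: -2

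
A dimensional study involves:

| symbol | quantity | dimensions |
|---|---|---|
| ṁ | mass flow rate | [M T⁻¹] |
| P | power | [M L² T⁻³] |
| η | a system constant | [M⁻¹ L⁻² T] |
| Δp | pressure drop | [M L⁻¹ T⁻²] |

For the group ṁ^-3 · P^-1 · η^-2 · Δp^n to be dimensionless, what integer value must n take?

2

Balance the M exponent: (1)·n from Δp, plus −3·(1) − (1) − 2·(-1) = -2 from the rest, must sum to zero.
n − 2 = 0, so n = 2.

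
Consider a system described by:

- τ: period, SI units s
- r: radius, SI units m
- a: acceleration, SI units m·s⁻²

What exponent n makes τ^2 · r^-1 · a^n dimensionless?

Balance the L exponent: (1)·n from a, plus 2·(0) − (1) = -1 from the rest, must sum to zero.
n − 1 = 0, so n = 1.

1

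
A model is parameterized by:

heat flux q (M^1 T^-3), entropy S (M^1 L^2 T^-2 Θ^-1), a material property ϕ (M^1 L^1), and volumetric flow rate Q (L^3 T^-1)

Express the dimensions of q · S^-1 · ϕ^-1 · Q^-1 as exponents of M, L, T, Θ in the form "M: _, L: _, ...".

Collect each base-dimension exponent across the product:
  M: (1) − (1) − (1) − (0) = -1
  L: (0) − (2) − (1) − (3) = -6
  T: (-3) − (-2) − (0) − (-1) = 0
  Θ: (0) − (-1) − (0) − (0) = 1
So the dimensions are [M⁻¹ L⁻⁶ Θ].

M: -1, L: -6, T: 0, Θ: 1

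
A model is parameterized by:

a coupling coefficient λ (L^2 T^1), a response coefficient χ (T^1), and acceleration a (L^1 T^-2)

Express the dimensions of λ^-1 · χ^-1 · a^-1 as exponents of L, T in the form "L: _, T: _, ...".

L: -3, T: 0

Collect each base-dimension exponent across the product:
  L: −(2) − (0) − (1) = -3
  T: −(1) − (1) − (-2) = 0
So the dimensions are [L⁻³].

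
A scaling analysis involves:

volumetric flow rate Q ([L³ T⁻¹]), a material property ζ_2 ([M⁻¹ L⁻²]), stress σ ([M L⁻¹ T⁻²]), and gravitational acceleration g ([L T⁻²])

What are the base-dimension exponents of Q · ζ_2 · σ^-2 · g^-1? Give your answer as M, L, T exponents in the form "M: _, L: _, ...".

Collect each base-dimension exponent across the product:
  M: (0) + (-1) − 2·(1) − (0) = -3
  L: (3) + (-2) − 2·(-1) − (1) = 2
  T: (-1) + (0) − 2·(-2) − (-2) = 5
So the dimensions are [M⁻³ L² T⁵].

M: -3, L: 2, T: 5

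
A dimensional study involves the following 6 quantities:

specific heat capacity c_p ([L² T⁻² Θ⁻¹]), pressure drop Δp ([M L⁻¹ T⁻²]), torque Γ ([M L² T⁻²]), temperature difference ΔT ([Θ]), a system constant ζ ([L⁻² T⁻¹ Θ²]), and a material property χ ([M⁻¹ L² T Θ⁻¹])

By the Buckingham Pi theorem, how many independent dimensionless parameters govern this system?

There are 6 variables and 4 base dimensions (M, L, T, Θ).
The dimension matrix has rank 4.
Independent dimensionless groups: 6 − 4 = 2.

2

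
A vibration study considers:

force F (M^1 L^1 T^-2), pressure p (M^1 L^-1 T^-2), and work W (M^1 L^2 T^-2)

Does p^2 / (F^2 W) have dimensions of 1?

Sum the exponent of each base dimension across the product:
  M: −2·[F]_M + 2·[p]_M − [W]_M = −2·(1) + 2·(1) − (1) = -1
  L: −2·[F]_L + 2·[p]_L − [W]_L = −2·(1) + 2·(-1) − (2) = -6
  T: −2·[F]_T + 2·[p]_T − [W]_T = −2·(-2) + 2·(-2) − (-2) = 2
Net dimensions [M⁻¹ L⁻⁶ T²] ≠ [1] — not dimensionless.

no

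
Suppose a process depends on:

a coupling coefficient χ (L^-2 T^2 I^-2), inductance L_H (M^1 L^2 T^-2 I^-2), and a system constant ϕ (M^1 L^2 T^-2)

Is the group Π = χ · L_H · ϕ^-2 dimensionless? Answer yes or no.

no

Sum the exponent of each base dimension across the product:
  M: [χ]_M + [L_H]_M − 2·[ϕ]_M = (0) + (1) − 2·(1) = -1
  L: [χ]_L + [L_H]_L − 2·[ϕ]_L = (-2) + (2) − 2·(2) = -4
  T: [χ]_T + [L_H]_T − 2·[ϕ]_T = (2) + (-2) − 2·(-2) = 4
  I: [χ]_I + [L_H]_I − 2·[ϕ]_I = (-2) + (-2) − 2·(0) = -4
Net dimensions [M⁻¹ L⁻⁴ T⁴ I⁻⁴] ≠ [1] — not dimensionless.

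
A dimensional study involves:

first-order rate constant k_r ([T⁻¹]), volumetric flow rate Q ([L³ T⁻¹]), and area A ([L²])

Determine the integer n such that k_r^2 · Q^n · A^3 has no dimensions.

-2

Balance the L exponent: (3)·n from Q, plus 2·(0) + 3·(2) = 6 from the rest, must sum to zero.
3n + 6 = 0, so n = -2.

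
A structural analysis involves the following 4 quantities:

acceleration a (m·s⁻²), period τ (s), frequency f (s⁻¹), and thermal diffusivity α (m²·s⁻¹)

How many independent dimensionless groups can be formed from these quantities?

There are 4 variables and 2 base dimensions (L, T).
The dimension matrix has rank 2.
Independent dimensionless groups: 4 − 2 = 2.

2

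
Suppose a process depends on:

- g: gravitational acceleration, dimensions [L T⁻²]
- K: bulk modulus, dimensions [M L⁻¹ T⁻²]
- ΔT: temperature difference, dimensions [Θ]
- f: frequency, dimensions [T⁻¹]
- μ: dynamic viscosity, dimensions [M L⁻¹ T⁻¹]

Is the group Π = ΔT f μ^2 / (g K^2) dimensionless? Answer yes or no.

Sum the exponent of each base dimension across the product:
  M: −[g]_M − 2·[K]_M + [ΔT]_M + [f]_M + 2·[μ]_M = −(0) − 2·(1) + (0) + (0) + 2·(1) = 0
  L: −[g]_L − 2·[K]_L + [ΔT]_L + [f]_L + 2·[μ]_L = −(1) − 2·(-1) + (0) + (0) + 2·(-1) = -1
  T: −[g]_T − 2·[K]_T + [ΔT]_T + [f]_T + 2·[μ]_T = −(-2) − 2·(-2) + (0) + (-1) + 2·(-1) = 3
  Θ: −[g]_Θ − 2·[K]_Θ + [ΔT]_Θ + [f]_Θ + 2·[μ]_Θ = −(0) − 2·(0) + (1) + (0) + 2·(0) = 1
Net dimensions [L⁻¹ T³ Θ] ≠ [1] — not dimensionless.

no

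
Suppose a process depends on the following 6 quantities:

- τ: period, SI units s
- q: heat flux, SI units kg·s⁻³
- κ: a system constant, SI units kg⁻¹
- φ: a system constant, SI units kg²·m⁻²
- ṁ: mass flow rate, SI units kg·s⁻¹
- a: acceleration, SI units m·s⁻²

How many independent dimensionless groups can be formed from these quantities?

3

There are 6 variables and 3 base dimensions (M, L, T).
The dimension matrix has rank 3.
Independent dimensionless groups: 6 − 3 = 3.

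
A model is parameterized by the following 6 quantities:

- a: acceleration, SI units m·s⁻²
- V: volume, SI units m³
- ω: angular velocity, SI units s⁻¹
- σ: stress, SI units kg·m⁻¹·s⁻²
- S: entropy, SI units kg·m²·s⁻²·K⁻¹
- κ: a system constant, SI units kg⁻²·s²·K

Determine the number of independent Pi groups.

2

There are 6 variables and 4 base dimensions (M, L, T, Θ).
The dimension matrix has rank 4.
Independent dimensionless groups: 6 − 4 = 2.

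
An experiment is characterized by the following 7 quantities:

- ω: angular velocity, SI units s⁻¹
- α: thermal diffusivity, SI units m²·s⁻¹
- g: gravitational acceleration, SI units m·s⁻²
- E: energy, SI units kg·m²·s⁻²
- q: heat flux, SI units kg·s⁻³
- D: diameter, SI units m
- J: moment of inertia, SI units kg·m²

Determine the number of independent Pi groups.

4

There are 7 variables and 3 base dimensions (M, L, T).
The dimension matrix has rank 3.
Independent dimensionless groups: 7 − 3 = 4.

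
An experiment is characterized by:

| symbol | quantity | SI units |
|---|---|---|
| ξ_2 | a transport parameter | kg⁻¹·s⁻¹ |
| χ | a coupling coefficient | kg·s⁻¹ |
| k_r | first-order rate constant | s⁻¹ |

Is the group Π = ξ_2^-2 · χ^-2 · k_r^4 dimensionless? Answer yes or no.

yes

Sum the exponent of each base dimension across the product:
  M: −2·[ξ_2]_M − 2·[χ]_M + 4·[k_r]_M = −2·(-1) − 2·(1) + 4·(0) = 0
  L: −2·[ξ_2]_L − 2·[χ]_L + 4·[k_r]_L = −2·(0) − 2·(0) + 4·(0) = 0
  T: −2·[ξ_2]_T − 2·[χ]_T + 4·[k_r]_T = −2·(-1) − 2·(-1) + 4·(-1) = 0
All base exponents vanish — dimensionless.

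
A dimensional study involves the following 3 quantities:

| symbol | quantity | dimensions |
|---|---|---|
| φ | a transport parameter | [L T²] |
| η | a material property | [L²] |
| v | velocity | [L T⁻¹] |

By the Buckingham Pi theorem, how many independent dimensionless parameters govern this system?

There are 3 variables and 2 base dimensions (L, T).
The dimension matrix has rank 2.
Independent dimensionless groups: 3 − 2 = 1.

1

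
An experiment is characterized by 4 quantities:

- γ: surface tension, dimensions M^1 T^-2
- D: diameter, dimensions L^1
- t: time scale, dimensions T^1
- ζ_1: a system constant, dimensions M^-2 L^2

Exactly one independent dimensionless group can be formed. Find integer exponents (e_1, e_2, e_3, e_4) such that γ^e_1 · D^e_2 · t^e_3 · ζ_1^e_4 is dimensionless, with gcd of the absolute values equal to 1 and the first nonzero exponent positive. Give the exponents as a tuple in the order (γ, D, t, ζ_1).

(2, -2, 4, 1)

M: e_1·(1) + e_2·(0) + e_3·(0) + e_4·(-2) = 0
L: e_1·(0) + e_2·(1) + e_3·(0) + e_4·(2) = 0
T: e_1·(-2) + e_2·(0) + e_3·(1) + e_4·(0) = 0
Solving this homogeneous linear system for the smallest-integer solution (first nonzero entry positive) gives (2, -2, 4, 1).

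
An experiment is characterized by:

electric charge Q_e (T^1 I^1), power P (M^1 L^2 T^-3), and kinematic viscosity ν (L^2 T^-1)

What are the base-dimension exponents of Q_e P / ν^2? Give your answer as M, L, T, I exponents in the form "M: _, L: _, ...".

M: 1, L: -2, T: 0, I: 1

Collect each base-dimension exponent across the product:
  M: (0) + (1) − 2·(0) = 1
  L: (0) + (2) − 2·(2) = -2
  T: (1) + (-3) − 2·(-1) = 0
  I: (1) + (0) − 2·(0) = 1
So the dimensions are [M L⁻² I].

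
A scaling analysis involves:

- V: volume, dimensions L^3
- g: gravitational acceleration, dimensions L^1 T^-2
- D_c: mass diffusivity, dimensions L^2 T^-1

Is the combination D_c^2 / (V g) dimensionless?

yes

Sum the exponent of each base dimension across the product:
  M: −[V]_M − [g]_M + 2·[D_c]_M = −(0) − (0) + 2·(0) = 0
  L: −[V]_L − [g]_L + 2·[D_c]_L = −(3) − (1) + 2·(2) = 0
  T: −[V]_T − [g]_T + 2·[D_c]_T = −(0) − (-2) + 2·(-1) = 0
  Θ: −[V]_Θ − [g]_Θ + 2·[D_c]_Θ = −(0) − (0) + 2·(0) = 0
All base exponents vanish — dimensionless.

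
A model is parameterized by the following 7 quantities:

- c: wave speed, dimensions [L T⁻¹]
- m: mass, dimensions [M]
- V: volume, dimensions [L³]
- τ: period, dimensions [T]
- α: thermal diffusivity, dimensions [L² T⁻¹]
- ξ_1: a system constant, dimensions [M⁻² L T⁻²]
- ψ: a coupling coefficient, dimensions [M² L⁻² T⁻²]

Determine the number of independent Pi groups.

4

There are 7 variables and 3 base dimensions (M, L, T).
The dimension matrix has rank 3.
Independent dimensionless groups: 7 − 3 = 4.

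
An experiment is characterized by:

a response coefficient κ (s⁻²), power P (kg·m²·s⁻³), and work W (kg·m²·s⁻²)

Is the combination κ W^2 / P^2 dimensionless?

Sum the exponent of each base dimension across the product:
  M: [κ]_M − 2·[P]_M + 2·[W]_M = (0) − 2·(1) + 2·(1) = 0
  L: [κ]_L − 2·[P]_L + 2·[W]_L = (0) − 2·(2) + 2·(2) = 0
  T: [κ]_T − 2·[P]_T + 2·[W]_T = (-2) − 2·(-3) + 2·(-2) = 0
All base exponents vanish — dimensionless.

yes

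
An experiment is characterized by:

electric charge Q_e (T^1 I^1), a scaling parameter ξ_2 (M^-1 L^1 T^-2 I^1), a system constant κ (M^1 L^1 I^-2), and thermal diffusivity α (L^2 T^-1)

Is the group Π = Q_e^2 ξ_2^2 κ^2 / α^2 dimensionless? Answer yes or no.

Sum the exponent of each base dimension across the product:
  M: 2·[Q_e]_M + 2·[ξ_2]_M + 2·[κ]_M − 2·[α]_M = 2·(0) + 2·(-1) + 2·(1) − 2·(0) = 0
  L: 2·[Q_e]_L + 2·[ξ_2]_L + 2·[κ]_L − 2·[α]_L = 2·(0) + 2·(1) + 2·(1) − 2·(2) = 0
  T: 2·[Q_e]_T + 2·[ξ_2]_T + 2·[κ]_T − 2·[α]_T = 2·(1) + 2·(-2) + 2·(0) − 2·(-1) = 0
  I: 2·[Q_e]_I + 2·[ξ_2]_I + 2·[κ]_I − 2·[α]_I = 2·(1) + 2·(1) + 2·(-2) − 2·(0) = 0
All base exponents vanish — dimensionless.

yes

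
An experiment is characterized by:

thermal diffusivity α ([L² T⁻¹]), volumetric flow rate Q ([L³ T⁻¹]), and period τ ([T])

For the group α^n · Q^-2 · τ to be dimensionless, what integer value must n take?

3

Balance the L exponent: (2)·n from α, plus −2·(3) + (0) = -6 from the rest, must sum to zero.
2n − 6 = 0, so n = 3.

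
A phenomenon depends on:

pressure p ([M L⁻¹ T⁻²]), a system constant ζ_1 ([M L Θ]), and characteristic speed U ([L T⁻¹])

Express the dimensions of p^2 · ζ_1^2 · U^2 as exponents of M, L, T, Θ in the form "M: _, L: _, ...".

M: 4, L: 2, T: -6, Θ: 2

Collect each base-dimension exponent across the product:
  M: 2·(1) + 2·(1) + 2·(0) = 4
  L: 2·(-1) + 2·(1) + 2·(1) = 2
  T: 2·(-2) + 2·(0) + 2·(-1) = -6
  Θ: 2·(0) + 2·(1) + 2·(0) = 2
So the dimensions are [M⁴ L² T⁻⁶ Θ²].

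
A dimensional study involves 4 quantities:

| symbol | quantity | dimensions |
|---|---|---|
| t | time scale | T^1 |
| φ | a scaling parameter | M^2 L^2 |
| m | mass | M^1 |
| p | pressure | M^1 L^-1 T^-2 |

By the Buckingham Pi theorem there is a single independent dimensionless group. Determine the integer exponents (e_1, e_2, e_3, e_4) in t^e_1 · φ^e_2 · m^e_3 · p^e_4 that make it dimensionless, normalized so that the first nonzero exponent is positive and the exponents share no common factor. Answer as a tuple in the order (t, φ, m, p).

(4, 1, -4, 2)

M: e_1·(0) + e_2·(2) + e_3·(1) + e_4·(1) = 0
L: e_1·(0) + e_2·(2) + e_3·(0) + e_4·(-1) = 0
T: e_1·(1) + e_2·(0) + e_3·(0) + e_4·(-2) = 0
Solving this homogeneous linear system for the smallest-integer solution (first nonzero entry positive) gives (4, 1, -4, 2).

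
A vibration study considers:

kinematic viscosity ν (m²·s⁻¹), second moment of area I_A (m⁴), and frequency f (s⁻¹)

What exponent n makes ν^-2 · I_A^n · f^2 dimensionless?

Balance the L exponent: (4)·n from I_A, plus −2·(2) + 2·(0) = -4 from the rest, must sum to zero.
4n − 4 = 0, so n = 1.

1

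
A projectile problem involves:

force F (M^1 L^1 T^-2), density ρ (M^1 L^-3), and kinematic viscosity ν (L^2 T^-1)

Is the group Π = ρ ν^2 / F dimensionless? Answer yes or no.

yes

Sum the exponent of each base dimension across the product:
  M: −[F]_M + [ρ]_M + 2·[ν]_M = −(1) + (1) + 2·(0) = 0
  L: −[F]_L + [ρ]_L + 2·[ν]_L = −(1) + (-3) + 2·(2) = 0
  T: −[F]_T + [ρ]_T + 2·[ν]_T = −(-2) + (0) + 2·(-1) = 0
All base exponents vanish — dimensionless.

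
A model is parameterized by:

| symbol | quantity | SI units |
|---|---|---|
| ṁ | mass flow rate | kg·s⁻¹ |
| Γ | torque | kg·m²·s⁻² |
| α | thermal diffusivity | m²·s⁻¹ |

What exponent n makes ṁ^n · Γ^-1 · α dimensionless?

Balance the M exponent: (1)·n from ṁ, plus −(1) + (0) = -1 from the rest, must sum to zero.
n − 1 = 0, so n = 1.

1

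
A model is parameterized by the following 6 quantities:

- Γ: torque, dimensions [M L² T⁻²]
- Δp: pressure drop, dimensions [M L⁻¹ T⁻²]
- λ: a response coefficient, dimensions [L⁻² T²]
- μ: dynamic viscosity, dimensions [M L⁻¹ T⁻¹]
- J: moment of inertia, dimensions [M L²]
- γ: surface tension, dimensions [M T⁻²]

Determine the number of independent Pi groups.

There are 6 variables and 3 base dimensions (M, L, T).
The dimension matrix has rank 3.
Independent dimensionless groups: 6 − 3 = 3.

3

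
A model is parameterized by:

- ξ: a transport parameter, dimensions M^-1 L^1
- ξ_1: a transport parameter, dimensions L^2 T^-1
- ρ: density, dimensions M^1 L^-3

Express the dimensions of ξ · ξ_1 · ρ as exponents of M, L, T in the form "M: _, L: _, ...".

M: 0, L: 0, T: -1

Collect each base-dimension exponent across the product:
  M: (-1) + (0) + (1) = 0
  L: (1) + (2) + (-3) = 0
  T: (0) + (-1) + (0) = -1
So the dimensions are [T⁻¹].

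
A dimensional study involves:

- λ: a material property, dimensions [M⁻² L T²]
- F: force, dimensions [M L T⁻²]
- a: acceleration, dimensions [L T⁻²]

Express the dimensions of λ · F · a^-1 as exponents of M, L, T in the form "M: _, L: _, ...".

Collect each base-dimension exponent across the product:
  M: (-2) + (1) − (0) = -1
  L: (1) + (1) − (1) = 1
  T: (2) + (-2) − (-2) = 2
So the dimensions are [M⁻¹ L T²].

M: -1, L: 1, T: 2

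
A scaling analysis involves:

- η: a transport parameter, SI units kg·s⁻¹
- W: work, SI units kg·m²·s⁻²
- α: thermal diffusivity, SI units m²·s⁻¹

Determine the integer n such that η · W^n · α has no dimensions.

-1

Balance the M exponent: (1)·n from W, plus (1) + (0) = 1 from the rest, must sum to zero.
n + 1 = 0, so n = -1.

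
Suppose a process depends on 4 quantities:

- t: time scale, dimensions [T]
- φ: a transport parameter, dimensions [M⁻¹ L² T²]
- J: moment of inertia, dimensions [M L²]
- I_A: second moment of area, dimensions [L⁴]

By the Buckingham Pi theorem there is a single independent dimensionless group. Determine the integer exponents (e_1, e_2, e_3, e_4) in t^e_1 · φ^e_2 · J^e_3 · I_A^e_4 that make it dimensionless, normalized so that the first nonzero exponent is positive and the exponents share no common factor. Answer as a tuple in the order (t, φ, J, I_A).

M: e_1·(0) + e_2·(-1) + e_3·(1) + e_4·(0) = 0
L: e_1·(0) + e_2·(2) + e_3·(2) + e_4·(4) = 0
T: e_1·(1) + e_2·(2) + e_3·(0) + e_4·(0) = 0
Solving this homogeneous linear system for the smallest-integer solution (first nonzero entry positive) gives (2, -1, -1, 1).

(2, -1, -1, 1)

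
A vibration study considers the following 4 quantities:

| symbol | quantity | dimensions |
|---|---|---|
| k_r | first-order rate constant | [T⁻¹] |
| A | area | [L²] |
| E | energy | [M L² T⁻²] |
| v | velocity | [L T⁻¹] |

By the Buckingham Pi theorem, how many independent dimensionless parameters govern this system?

There are 4 variables and 3 base dimensions (M, L, T).
The dimension matrix has rank 3.
Independent dimensionless groups: 4 − 3 = 1.

1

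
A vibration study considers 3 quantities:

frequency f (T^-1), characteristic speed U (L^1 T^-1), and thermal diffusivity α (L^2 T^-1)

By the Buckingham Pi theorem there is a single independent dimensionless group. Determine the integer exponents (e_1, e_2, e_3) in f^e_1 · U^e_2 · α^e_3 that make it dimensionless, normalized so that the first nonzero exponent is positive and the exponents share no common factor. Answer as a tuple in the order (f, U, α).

L: e_1·(0) + e_2·(1) + e_3·(2) = 0
T: e_1·(-1) + e_2·(-1) + e_3·(-1) = 0
Solving this homogeneous linear system for the smallest-integer solution (first nonzero entry positive) gives (1, -2, 1).

(1, -2, 1)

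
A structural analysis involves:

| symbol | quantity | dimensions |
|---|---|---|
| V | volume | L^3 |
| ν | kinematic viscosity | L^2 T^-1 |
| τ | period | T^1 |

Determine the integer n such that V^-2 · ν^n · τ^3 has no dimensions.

3

Balance the L exponent: (2)·n from ν, plus −2·(3) + 3·(0) = -6 from the rest, must sum to zero.
2n − 6 = 0, so n = 3.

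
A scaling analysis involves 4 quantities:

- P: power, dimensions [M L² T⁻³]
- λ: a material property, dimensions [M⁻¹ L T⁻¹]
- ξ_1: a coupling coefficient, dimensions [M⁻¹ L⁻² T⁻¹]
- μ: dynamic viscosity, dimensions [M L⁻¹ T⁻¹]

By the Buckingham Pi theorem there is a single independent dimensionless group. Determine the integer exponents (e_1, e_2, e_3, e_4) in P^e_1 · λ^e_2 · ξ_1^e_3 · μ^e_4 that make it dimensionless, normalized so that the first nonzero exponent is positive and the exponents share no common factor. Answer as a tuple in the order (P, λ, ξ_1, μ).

(1, -2, 1, -2)

M: e_1·(1) + e_2·(-1) + e_3·(-1) + e_4·(1) = 0
L: e_1·(2) + e_2·(1) + e_3·(-2) + e_4·(-1) = 0
T: e_1·(-3) + e_2·(-1) + e_3·(-1) + e_4·(-1) = 0
Solving this homogeneous linear system for the smallest-integer solution (first nonzero entry positive) gives (1, -2, 1, -2).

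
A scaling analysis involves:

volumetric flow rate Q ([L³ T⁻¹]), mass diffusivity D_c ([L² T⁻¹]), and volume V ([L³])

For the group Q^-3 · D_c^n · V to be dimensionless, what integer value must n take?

3

Balance the L exponent: (2)·n from D_c, plus −3·(3) + (3) = -6 from the rest, must sum to zero.
2n − 6 = 0, so n = 3.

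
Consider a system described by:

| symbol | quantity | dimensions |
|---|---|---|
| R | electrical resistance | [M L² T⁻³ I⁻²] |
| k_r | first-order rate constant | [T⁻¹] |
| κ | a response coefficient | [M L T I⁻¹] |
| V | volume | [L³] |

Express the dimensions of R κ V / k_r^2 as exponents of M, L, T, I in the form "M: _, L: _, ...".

M: 2, L: 6, T: 0, I: -3

Collect each base-dimension exponent across the product:
  M: (1) − 2·(0) + (1) + (0) = 2
  L: (2) − 2·(0) + (1) + (3) = 6
  T: (-3) − 2·(-1) + (1) + (0) = 0
  I: (-2) − 2·(0) + (-1) + (0) = -3
So the dimensions are [M² L⁶ I⁻³].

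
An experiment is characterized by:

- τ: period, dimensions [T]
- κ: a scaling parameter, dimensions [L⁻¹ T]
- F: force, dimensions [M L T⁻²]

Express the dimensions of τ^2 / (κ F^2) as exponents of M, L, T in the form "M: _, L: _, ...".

M: -2, L: -1, T: 5

Collect each base-dimension exponent across the product:
  M: 2·(0) − (0) − 2·(1) = -2
  L: 2·(0) − (-1) − 2·(1) = -1
  T: 2·(1) − (1) − 2·(-2) = 5
So the dimensions are [M⁻² L⁻¹ T⁵].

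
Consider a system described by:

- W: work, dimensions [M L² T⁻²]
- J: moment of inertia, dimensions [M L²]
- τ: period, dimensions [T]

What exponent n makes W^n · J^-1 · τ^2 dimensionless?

Balance the M exponent: (1)·n from W, plus −(1) + 2·(0) = -1 from the rest, must sum to zero.
n − 1 = 0, so n = 1.

1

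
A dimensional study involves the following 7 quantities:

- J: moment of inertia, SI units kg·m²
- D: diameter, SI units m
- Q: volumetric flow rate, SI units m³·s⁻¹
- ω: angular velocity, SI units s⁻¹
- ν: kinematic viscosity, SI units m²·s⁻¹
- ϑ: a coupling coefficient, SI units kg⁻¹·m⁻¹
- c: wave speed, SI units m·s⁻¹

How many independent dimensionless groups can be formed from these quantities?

4

There are 7 variables and 3 base dimensions (M, L, T).
The dimension matrix has rank 3.
Independent dimensionless groups: 7 − 3 = 4.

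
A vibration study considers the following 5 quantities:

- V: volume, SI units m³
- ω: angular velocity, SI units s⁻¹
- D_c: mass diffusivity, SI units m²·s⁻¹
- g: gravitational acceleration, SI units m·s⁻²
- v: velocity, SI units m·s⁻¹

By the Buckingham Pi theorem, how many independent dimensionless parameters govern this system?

There are 5 variables and 2 base dimensions (L, T).
The dimension matrix has rank 2.
Independent dimensionless groups: 5 − 2 = 3.

3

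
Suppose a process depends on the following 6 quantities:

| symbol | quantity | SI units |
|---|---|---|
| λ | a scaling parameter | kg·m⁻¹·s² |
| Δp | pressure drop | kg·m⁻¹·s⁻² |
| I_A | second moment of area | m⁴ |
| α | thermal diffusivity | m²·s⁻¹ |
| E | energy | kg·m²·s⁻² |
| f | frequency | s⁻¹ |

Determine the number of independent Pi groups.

There are 6 variables and 3 base dimensions (M, L, T).
The dimension matrix has rank 3.
Independent dimensionless groups: 6 − 3 = 3.

3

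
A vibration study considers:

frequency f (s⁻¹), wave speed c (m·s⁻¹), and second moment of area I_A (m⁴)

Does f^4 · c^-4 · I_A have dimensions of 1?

yes

Sum the exponent of each base dimension across the product:
  M: 4·[f]_M − 4·[c]_M + [I_A]_M = 4·(0) − 4·(0) + (0) = 0
  L: 4·[f]_L − 4·[c]_L + [I_A]_L = 4·(0) − 4·(1) + (4) = 0
  T: 4·[f]_T − 4·[c]_T + [I_A]_T = 4·(-1) − 4·(-1) + (0) = 0
All base exponents vanish — dimensionless.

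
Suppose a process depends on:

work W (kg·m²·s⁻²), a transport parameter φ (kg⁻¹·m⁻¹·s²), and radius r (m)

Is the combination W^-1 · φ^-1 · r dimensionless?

yes

Sum the exponent of each base dimension across the product:
  M: −[W]_M − [φ]_M + [r]_M = −(1) − (-1) + (0) = 0
  L: −[W]_L − [φ]_L + [r]_L = −(2) − (-1) + (1) = 0
  T: −[W]_T − [φ]_T + [r]_T = −(-2) − (2) + (0) = 0
All base exponents vanish — dimensionless.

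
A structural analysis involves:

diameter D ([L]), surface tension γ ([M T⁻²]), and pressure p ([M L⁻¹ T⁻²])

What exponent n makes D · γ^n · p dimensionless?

Balance the M exponent: (1)·n from γ, plus (0) + (1) = 1 from the rest, must sum to zero.
n + 1 = 0, so n = -1.

-1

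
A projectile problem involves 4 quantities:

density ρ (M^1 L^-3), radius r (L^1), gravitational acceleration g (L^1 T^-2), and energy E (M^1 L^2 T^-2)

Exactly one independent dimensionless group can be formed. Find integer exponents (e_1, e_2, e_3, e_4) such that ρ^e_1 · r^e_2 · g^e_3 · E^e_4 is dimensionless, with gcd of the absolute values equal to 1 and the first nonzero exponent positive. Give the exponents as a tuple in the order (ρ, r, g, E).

(1, 4, 1, -1)

M: e_1·(1) + e_2·(0) + e_3·(0) + e_4·(1) = 0
L: e_1·(-3) + e_2·(1) + e_3·(1) + e_4·(2) = 0
T: e_1·(0) + e_2·(0) + e_3·(-2) + e_4·(-2) = 0
Solving this homogeneous linear system for the smallest-integer solution (first nonzero entry positive) gives (1, 4, 1, -1).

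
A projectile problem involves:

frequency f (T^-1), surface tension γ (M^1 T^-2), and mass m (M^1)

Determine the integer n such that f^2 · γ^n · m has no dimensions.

Balance the M exponent: (1)·n from γ, plus 2·(0) + (1) = 1 from the rest, must sum to zero.
n + 1 = 0, so n = -1.

-1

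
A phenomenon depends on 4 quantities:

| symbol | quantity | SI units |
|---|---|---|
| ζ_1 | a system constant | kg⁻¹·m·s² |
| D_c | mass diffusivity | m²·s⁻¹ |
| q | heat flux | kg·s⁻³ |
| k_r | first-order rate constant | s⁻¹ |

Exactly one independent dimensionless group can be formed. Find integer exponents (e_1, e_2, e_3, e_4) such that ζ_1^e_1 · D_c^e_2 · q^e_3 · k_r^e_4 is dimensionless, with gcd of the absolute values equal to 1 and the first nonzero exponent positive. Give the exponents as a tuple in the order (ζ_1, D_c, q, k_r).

(2, -1, 2, -1)

M: e_1·(-1) + e_2·(0) + e_3·(1) + e_4·(0) = 0
L: e_1·(1) + e_2·(2) + e_3·(0) + e_4·(0) = 0
T: e_1·(2) + e_2·(-1) + e_3·(-3) + e_4·(-1) = 0
Solving this homogeneous linear system for the smallest-integer solution (first nonzero entry positive) gives (2, -1, 2, -1).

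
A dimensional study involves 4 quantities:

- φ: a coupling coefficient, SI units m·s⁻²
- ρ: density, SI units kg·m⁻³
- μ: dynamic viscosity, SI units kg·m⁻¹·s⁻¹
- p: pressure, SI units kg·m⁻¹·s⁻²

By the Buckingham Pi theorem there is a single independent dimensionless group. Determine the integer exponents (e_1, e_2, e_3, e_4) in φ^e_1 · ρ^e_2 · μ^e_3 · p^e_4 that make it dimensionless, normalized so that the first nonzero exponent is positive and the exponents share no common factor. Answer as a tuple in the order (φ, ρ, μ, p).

(2, 1, 2, -3)

M: e_1·(0) + e_2·(1) + e_3·(1) + e_4·(1) = 0
L: e_1·(1) + e_2·(-3) + e_3·(-1) + e_4·(-1) = 0
T: e_1·(-2) + e_2·(0) + e_3·(-1) + e_4·(-2) = 0
Solving this homogeneous linear system for the smallest-integer solution (first nonzero entry positive) gives (2, 1, 2, -3).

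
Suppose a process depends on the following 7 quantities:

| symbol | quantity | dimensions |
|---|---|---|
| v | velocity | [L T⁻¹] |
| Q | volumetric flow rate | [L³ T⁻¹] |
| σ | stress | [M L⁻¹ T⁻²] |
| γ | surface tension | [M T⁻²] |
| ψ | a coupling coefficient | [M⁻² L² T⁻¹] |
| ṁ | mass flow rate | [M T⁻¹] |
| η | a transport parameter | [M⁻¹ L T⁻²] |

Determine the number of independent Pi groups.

4

There are 7 variables and 3 base dimensions (M, L, T).
The dimension matrix has rank 3.
Independent dimensionless groups: 7 − 3 = 4.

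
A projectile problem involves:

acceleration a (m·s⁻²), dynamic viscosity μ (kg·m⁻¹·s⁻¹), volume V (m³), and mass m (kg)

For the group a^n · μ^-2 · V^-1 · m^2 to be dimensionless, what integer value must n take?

1

Balance the L exponent: (1)·n from a, plus −2·(-1) − (3) + 2·(0) = -1 from the rest, must sum to zero.
n − 1 = 0, so n = 1.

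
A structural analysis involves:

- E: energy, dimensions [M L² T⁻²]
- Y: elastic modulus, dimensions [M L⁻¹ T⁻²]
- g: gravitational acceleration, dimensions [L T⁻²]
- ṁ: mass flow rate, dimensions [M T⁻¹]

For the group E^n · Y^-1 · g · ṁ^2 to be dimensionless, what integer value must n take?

Balance the M exponent: (1)·n from E, plus −(1) + (0) + 2·(1) = 1 from the rest, must sum to zero.
n + 1 = 0, so n = -1.

-1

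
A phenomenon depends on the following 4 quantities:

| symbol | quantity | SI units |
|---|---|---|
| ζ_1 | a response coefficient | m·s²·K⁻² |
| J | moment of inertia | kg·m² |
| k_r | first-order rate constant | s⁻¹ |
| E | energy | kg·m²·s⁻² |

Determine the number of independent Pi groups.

There are 4 variables and 4 base dimensions (M, L, T, Θ).
The dimension matrix has rank 3 (less than 4: the dimension vectors are linearly dependent).
Independent dimensionless groups: 4 − 3 = 1.

1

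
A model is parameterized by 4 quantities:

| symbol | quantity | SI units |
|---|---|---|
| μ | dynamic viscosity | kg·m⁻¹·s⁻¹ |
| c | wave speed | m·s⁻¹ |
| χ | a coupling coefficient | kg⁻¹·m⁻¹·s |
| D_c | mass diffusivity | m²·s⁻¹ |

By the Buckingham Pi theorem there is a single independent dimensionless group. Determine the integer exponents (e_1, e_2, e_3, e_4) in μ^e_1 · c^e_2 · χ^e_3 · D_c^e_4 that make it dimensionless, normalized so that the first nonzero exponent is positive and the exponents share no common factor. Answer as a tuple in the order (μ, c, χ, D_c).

(1, -2, 1, 2)

M: e_1·(1) + e_2·(0) + e_3·(-1) + e_4·(0) = 0
L: e_1·(-1) + e_2·(1) + e_3·(-1) + e_4·(2) = 0
T: e_1·(-1) + e_2·(-1) + e_3·(1) + e_4·(-1) = 0
Solving this homogeneous linear system for the smallest-integer solution (first nonzero entry positive) gives (1, -2, 1, 2).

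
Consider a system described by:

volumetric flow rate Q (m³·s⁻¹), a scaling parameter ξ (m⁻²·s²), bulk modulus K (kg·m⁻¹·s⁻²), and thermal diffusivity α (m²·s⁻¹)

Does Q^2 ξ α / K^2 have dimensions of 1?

no

Sum the exponent of each base dimension across the product:
  M: 2·[Q]_M + [ξ]_M − 2·[K]_M + [α]_M = 2·(0) + (0) − 2·(1) + (0) = -2
  L: 2·[Q]_L + [ξ]_L − 2·[K]_L + [α]_L = 2·(3) + (-2) − 2·(-1) + (2) = 8
  T: 2·[Q]_T + [ξ]_T − 2·[K]_T + [α]_T = 2·(-1) + (2) − 2·(-2) + (-1) = 3
Net dimensions [M⁻² L⁸ T³] ≠ [1] — not dimensionless.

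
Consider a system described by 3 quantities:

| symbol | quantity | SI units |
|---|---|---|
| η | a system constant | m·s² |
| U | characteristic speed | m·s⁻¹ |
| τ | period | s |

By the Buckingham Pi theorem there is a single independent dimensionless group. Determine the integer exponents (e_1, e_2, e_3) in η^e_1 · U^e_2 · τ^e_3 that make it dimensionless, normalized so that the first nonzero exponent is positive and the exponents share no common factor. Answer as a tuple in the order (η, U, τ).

(1, -1, -3)

L: e_1·(1) + e_2·(1) + e_3·(0) = 0
T: e_1·(2) + e_2·(-1) + e_3·(1) = 0
Solving this homogeneous linear system for the smallest-integer solution (first nonzero entry positive) gives (1, -1, -3).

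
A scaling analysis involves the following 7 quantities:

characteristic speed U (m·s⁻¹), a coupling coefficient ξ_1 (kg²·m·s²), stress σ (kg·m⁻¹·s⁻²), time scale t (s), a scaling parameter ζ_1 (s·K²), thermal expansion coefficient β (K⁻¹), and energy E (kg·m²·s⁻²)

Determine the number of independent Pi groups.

There are 7 variables and 4 base dimensions (M, L, T, Θ).
The dimension matrix has rank 4.
Independent dimensionless groups: 7 − 4 = 3.

3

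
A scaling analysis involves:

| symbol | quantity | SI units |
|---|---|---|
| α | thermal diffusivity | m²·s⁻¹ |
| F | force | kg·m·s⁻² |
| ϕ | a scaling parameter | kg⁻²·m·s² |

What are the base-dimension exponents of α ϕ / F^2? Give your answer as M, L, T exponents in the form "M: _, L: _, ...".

Collect each base-dimension exponent across the product:
  M: (0) − 2·(1) + (-2) = -4
  L: (2) − 2·(1) + (1) = 1
  T: (-1) − 2·(-2) + (2) = 5
So the dimensions are [M⁻⁴ L T⁵].

M: -4, L: 1, T: 5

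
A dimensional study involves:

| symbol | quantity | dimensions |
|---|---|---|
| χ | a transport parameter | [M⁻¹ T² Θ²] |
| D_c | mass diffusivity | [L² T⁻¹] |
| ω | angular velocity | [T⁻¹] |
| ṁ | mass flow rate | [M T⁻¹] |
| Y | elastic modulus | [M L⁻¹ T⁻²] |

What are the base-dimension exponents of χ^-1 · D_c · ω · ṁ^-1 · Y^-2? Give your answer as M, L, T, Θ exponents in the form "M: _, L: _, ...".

M: -2, L: 4, T: 1, Θ: -2

Collect each base-dimension exponent across the product:
  M: −(-1) + (0) + (0) − (1) − 2·(1) = -2
  L: −(0) + (2) + (0) − (0) − 2·(-1) = 4
  T: −(2) + (-1) + (-1) − (-1) − 2·(-2) = 1
  Θ: −(2) + (0) + (0) − (0) − 2·(0) = -2
So the dimensions are [M⁻² L⁴ T Θ⁻²].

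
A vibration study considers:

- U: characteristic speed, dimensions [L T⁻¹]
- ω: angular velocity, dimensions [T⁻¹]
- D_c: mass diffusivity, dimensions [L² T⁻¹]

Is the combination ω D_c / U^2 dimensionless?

yes

Sum the exponent of each base dimension across the product:
  L: −2·[U]_L + [ω]_L + [D_c]_L = −2·(1) + (0) + (2) = 0
  T: −2·[U]_T + [ω]_T + [D_c]_T = −2·(-1) + (-1) + (-1) = 0
All base exponents vanish — dimensionless.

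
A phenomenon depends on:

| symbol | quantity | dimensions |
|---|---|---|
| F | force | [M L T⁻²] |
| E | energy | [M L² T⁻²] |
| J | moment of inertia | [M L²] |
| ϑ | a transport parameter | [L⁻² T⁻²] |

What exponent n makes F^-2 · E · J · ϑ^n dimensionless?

Balance the L exponent: (-2)·n from ϑ, plus −2·(1) + (2) + (2) = 2 from the rest, must sum to zero.
-2n + 2 = 0, so n = 1.

1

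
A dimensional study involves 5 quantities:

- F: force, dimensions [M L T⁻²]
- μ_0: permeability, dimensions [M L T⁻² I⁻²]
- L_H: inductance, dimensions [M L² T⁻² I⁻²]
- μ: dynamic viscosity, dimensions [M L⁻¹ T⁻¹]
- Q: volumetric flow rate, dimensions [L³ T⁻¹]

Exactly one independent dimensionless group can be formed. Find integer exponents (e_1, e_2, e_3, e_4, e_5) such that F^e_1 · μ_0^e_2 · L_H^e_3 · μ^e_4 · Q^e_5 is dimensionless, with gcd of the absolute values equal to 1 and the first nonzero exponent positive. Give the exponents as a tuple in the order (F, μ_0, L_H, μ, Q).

M: e_1·(1) + e_2·(1) + e_3·(1) + e_4·(1) + e_5·(0) = 0
L: e_1·(1) + e_2·(1) + e_3·(2) + e_4·(-1) + e_5·(3) = 0
T: e_1·(-2) + e_2·(-2) + e_3·(-2) + e_4·(-1) + e_5·(-1) = 0
I: e_1·(0) + e_2·(-2) + e_3·(-2) + e_4·(0) + e_5·(0) = 0
Solving this homogeneous linear system for the smallest-integer solution (first nonzero entry positive) gives (1, -1, 1, -1, -1).

(1, -1, 1, -1, -1)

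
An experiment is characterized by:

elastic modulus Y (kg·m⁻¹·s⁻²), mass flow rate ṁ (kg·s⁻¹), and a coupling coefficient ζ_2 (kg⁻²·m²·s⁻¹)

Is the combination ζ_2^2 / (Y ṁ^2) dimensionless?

Sum the exponent of each base dimension across the product:
  M: −[Y]_M − 2·[ṁ]_M + 2·[ζ_2]_M = −(1) − 2·(1) + 2·(-2) = -7
  L: −[Y]_L − 2·[ṁ]_L + 2·[ζ_2]_L = −(-1) − 2·(0) + 2·(2) = 5
  T: −[Y]_T − 2·[ṁ]_T + 2·[ζ_2]_T = −(-2) − 2·(-1) + 2·(-1) = 2
Net dimensions [M⁻⁷ L⁵ T²] ≠ [1] — not dimensionless.

no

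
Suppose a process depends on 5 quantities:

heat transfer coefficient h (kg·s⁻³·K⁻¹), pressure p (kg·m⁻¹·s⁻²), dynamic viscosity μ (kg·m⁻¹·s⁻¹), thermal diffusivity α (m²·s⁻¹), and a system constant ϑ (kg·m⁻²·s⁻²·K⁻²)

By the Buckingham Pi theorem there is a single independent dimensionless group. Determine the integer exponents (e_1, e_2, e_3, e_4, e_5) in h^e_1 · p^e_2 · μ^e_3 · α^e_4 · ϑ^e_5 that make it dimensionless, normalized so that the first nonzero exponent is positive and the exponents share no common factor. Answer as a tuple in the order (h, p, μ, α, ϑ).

M: e_1·(1) + e_2·(1) + e_3·(1) + e_4·(0) + e_5·(1) = 0
L: e_1·(0) + e_2·(-1) + e_3·(-1) + e_4·(2) + e_5·(-2) = 0
T: e_1·(-3) + e_2·(-2) + e_3·(-1) + e_4·(-1) + e_5·(-2) = 0
Θ: e_1·(-1) + e_2·(0) + e_3·(0) + e_4·(0) + e_5·(-2) = 0
Solving this homogeneous linear system for the smallest-integer solution (first nonzero entry positive) gives (4, -3, 1, -3, -2).

(4, -3, 1, -3, -2)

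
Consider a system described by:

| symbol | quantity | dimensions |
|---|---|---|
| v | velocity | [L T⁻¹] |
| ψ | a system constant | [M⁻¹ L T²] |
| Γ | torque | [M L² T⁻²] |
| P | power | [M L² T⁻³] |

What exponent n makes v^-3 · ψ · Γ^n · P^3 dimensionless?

-2

Balance the M exponent: (1)·n from Γ, plus −3·(0) + (-1) + 3·(1) = 2 from the rest, must sum to zero.
n + 2 = 0, so n = -2.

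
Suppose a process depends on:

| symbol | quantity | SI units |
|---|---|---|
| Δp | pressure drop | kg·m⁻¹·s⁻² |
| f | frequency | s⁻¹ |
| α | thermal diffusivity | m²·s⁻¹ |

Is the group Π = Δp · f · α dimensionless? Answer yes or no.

no

Sum the exponent of each base dimension across the product:
  M: [Δp]_M + [f]_M + [α]_M = (1) + (0) + (0) = 1
  L: [Δp]_L + [f]_L + [α]_L = (-1) + (0) + (2) = 1
  T: [Δp]_T + [f]_T + [α]_T = (-2) + (-1) + (-1) = -4
Net dimensions [M L T⁻⁴] ≠ [1] — not dimensionless.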